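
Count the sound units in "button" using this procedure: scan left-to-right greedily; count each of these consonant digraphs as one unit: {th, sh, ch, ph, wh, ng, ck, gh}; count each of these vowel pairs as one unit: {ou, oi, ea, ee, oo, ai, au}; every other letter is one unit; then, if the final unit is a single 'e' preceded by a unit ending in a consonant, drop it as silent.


Word: "button" (6 letters)
Left-to-right scan:
  [1] 'b' (letter)
  [2] 'u' (letter)
  [3] 't' (letter)
  [4] 't' (letter)
  [5] 'o' (letter)
  [6] 'n' (letter)
Units from scan: 6
Sound units = 6 units


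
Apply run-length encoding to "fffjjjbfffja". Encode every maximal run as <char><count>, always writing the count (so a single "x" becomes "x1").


String: "fffjjjbfffja"
Scanning for consecutive runs:
  'f' x 3
  'j' x 3
  'b' x 1
  'f' x 3
  'j' x 1
  'a' x 1
RLE = "f3j3b1f3j1a1"


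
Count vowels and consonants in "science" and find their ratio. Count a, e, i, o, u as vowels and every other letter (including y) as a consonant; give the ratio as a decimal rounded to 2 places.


Word: "science"
Vowels (a,e,i,o,u): 3
Consonants: 4
Ratio = 3/4
= 0.75


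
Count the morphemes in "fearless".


Word: "fearless"
Morphemes: fear / -less
Each morpheme carries meaning
= 2 morphemes


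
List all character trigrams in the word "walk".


Word: "walk" (length 4)
Number of trigrams = 4 - 3 + 1 = 2
  Position 0: "wal"
  Position 1: "alk"
Trigrams = "wal", "alk"


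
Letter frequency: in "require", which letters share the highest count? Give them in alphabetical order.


Word: "require"
Letter counts:
  'e': 2
  'i': 1
  'q': 1
  'r': 2
  'u': 1
Maximum count = 2
Most frequent = 'e', 'r' (2 times each)


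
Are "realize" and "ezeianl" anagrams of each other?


Word 1: "realize" → sorted: aeeilrz
Word 2: "ezeianl" → sorted: aeeilnz
Same letters? aeeilrz != aeeilnz
Anagram = No


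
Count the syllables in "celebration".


Word: "celebration"
Syllable breakdown: cel | e | bra | tion
Counting: 4 parts
= 4 syllables


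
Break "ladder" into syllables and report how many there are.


Word: "ladder"
Syllable breakdown: lad | der
Counting: 2 parts
= 2 syllables


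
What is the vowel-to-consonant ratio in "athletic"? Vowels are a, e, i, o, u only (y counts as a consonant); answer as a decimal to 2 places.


Word: "athletic"
Vowels (a,e,i,o,u): 3
Consonants: 5
Ratio = 3/5
= 0.60


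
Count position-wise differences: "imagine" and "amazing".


Comparing character by character (same length = 7):
  Pos 0: 'i' vs 'a' !=
  Pos 1: 'm' vs 'm' =
  Pos 2: 'a' vs 'a' =
  Pos 3: 'g' vs 'z' !=
  Pos 4: 'i' vs 'i' =
  Pos 5: 'n' vs 'n' =
  Pos 6: 'e' vs 'g' !=
Hamming distance = 3


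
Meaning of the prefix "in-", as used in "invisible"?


Prefix: in-
Example: invisible = in- + visible
Meaning = not / into


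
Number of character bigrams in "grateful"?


Word: "grateful" (length 8)
Number of 2-grams = length - 2 + 1 = 8 - 2 + 1
= 7


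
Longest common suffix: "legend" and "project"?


Word 1: "legend"
Word 2: "project"
Comparing from end:
  Pos -1: 'd' != 't' (stop)
LCS = "" (length 0)


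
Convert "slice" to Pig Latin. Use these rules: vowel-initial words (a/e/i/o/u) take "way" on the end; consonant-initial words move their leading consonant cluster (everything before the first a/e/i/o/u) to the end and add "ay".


Word: "slice"
Starts with consonant(s) → move to end, add 'ay'
Consonant cluster: "sl"
Pig Latin = "iceslay"


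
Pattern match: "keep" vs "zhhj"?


Pattern of "keep": [0, 1, 1, 2]
Pattern of "zhhj": [0, 1, 1, 2]
Patterns match
Same pattern = Yes


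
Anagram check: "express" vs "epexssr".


Word 1: "express" → sorted: eeprssx
Word 2: "epexssr" → sorted: eeprssx
Same letters? eeprssx == eeprssx
Anagram = Yes


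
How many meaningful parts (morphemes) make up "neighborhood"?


Word: "neighborhood"
Morphemes: neighbor + -hood
Each morpheme carries meaning
= 2 morphemes


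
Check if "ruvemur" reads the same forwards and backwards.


Word: "ruvemur"
Reversed: "rumevur"
Forward == Backward? ruvemur != rumevur
Palindrome = No


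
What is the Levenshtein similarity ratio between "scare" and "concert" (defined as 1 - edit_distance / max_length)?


Word 1: "scare" (length 5)
Word 2: "concert" (length 7)
One optimal edit sequence:
  1. insert 'c'  (+1)
  2. insert 'o'  (+1)
  3. substitute 's' -> 'n'  (+1)
  4. keep 'c'
  5. substitute 'a' -> 'e'  (+1)
  6. keep 'r'
  7. substitute 'e' -> 't'  (+1)
Edit distance = 5
Max length = max(5, 7) = 7
Similarity = 1 - 5/7
= 0.2857


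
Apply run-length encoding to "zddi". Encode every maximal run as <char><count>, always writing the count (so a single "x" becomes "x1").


String: "zddi"
Scanning for consecutive runs:
  'z' x 1
  'd' x 2
  'i' x 1
RLE = "z1d2i1"


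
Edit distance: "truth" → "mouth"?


Word 1: "truth" (length 5)
Word 2: "mouth" (length 5)
One optimal edit sequence (insert/delete/substitute each cost 1):
  1. substitute 't' -> 'm'  (+1)
  2. substitute 'r' -> 'o'  (+1)
  3. keep 'u'
  4. keep 't'
  5. keep 'h'
Total edit operations: 2
Edit distance = 2


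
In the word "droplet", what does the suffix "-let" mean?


Suffix: -let
Example: droplet (drop + -let)
Meaning = small


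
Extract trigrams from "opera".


Word: "opera" (length 5)
Number of trigrams = 5 - 3 + 1 = 3
  Position 0: "ope"
  Position 1: "per"
  Position 2: "era"
Trigrams = "ope", "per", "era"


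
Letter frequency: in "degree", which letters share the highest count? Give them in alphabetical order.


Word: "degree"
Letter counts:
  'd': 1
  'e': 3
  'g': 1
  'r': 1
Maximum count = 3
Most frequent = 'e' (3 times each)


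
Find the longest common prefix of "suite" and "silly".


Word 1: "suite"
Word 2: "silly"
Comparing from start:
  Pos 0: 's' == 's'
  Pos 1: 'u' != 'i' (stop)
LCP = "s" (length 1)


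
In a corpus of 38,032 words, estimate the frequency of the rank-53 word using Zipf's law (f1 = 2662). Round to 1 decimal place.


Zipf's law: f(r) = f(1) / r
f(1) = 2662
f(53) = 2662 / 53
= 50.2 occurrences


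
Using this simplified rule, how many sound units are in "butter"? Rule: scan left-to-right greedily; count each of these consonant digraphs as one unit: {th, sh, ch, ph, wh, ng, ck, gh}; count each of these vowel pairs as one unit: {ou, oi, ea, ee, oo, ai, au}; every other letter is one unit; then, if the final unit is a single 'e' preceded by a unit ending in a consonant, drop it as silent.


Word: "butter" (6 letters)
Left-to-right scan:
  1. 'b' (letter)
  2. 'u' (letter)
  3. 't' (letter)
  4. 't' (letter)
  5. 'e' (letter)
  6. 'r' (letter)
Units from scan: 6
Sound units = 6 units


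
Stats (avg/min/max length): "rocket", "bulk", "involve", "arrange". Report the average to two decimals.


Lengths: "rocket"=6, "bulk"=4, "involve"=7, "arrange"=7
Sum = 24, Count = 4
Average = 24/4 = 6.00
= avg=6.00, min=4, max=7


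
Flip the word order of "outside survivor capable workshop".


Original: "outside survivor capable workshop"
Words (1..n): outside | survivor | capable | workshop
Reversed (n..1): workshop | capable | survivor | outside
Result = "workshop capable survivor outside"


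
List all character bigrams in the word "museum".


Word: "museum" (length 6)
Number of bigrams = 6 - 2 + 1 = 5
  Position 0: "mu"
  Position 1: "us"
  Position 2: "se"
  Position 3: "eu"
  Position 4: "um"
Bigrams = "mu", "us", "se", "eu", "um"


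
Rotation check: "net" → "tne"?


Word: "net", Candidate: "tne"
Method: check if candidate is substring of word+word
"netnet" contains "tne"? Yes
Is rotation = Yes


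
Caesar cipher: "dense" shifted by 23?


Word: "dense"
Shift: 23
Each letter → (letter + shift) mod 26:
  'd' (3) + 23 = 0 → 'a'
  'e' (4) + 23 = 1 → 'b'
  'n' (13) + 23 = 10 → 'k'
  's' (18) + 23 = 15 → 'p'
  'e' (4) + 23 = 1 → 'b'
Result = "abkpb"


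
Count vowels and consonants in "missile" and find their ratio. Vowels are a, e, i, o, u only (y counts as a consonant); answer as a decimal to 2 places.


Word: "missile"
Vowels (a,e,i,o,u): 3
Consonants: 4
Ratio = 3/4
= 0.75


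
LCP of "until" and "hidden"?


Word 1: "until"
Word 2: "hidden"
Comparing from start:
  Pos 0: 'u' != 'h' (stop)
LCP = "" (length 0)


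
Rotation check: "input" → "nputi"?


Word: "input", Candidate: "nputi"
Method: check if candidate is substring of word+word
"inputinput" contains "nputi"? Yes
Is rotation = Yes


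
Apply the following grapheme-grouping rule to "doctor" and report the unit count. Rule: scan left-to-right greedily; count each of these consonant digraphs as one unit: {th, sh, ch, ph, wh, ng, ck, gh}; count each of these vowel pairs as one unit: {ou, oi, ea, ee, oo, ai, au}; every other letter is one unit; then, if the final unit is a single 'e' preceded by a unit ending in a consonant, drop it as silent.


Word: "doctor" (6 letters)
Left-to-right scan:
  1. 'd' (letter)
  2. 'o' (letter)
  3. 'c' (letter)
  4. 't' (letter)
  5. 'o' (letter)
  6. 'r' (letter)
Units from scan: 6
Sound units = 6 units


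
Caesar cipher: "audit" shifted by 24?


Word: "audit"
Shift: 24
Each letter → (letter + shift) mod 26:
  'a' (0) + 24 = 24 → 'y'
  'u' (20) + 24 = 18 → 's'
  'd' (3) + 24 = 1 → 'b'
  'i' (8) + 24 = 6 → 'g'
  't' (19) + 24 = 17 → 'r'
Result = "ysbgr"


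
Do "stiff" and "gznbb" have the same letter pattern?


Pattern of "stiff": [0, 1, 2, 3, 3]
Pattern of "gznbb": [0, 1, 2, 3, 3]
Patterns match
Same pattern = Yes


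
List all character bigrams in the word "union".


Word: "union" (length 5)
Number of bigrams = 5 - 2 + 1 = 4
  Position 0: "un"
  Position 1: "ni"
  Position 2: "io"
  Position 3: "on"
Bigrams = "un", "ni", "io", "on"


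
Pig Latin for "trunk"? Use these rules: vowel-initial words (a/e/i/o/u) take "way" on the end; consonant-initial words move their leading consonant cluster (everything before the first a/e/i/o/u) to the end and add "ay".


Word: "trunk"
Starts with consonant(s) → move to end, add 'ay'
Consonant cluster: "tr"
Pig Latin = "unktray"


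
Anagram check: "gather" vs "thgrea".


Word 1: "gather" → sorted: aeghrt
Word 2: "thgrea" → sorted: aeghrt
Same letters? aeghrt == aeghrt
Anagram = Yes


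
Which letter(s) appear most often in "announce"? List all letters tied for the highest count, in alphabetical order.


Word: "announce"
Letter counts:
  'a': 1
  'c': 1
  'e': 1
  'n': 3
  'o': 1
  'u': 1
Maximum count = 3
Most frequent = 'n' (3 times each)


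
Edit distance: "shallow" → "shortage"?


Word 1: "shallow" (length 7)
Word 2: "shortage" (length 8)
One optimal edit sequence (insert/delete/substitute each cost 1):
  1. keep 's'
  2. keep 'h'
  3. insert 'o'  (+1)
  4. substitute 'a' -> 'r'  (+1)
  5. substitute 'l' -> 't'  (+1)
  6. substitute 'l' -> 'a'  (+1)
  7. substitute 'o' -> 'g'  (+1)
  8. substitute 'w' -> 'e'  (+1)
Total edit operations: 6
Edit distance = 6


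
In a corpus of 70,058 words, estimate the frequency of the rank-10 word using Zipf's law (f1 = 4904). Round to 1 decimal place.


Zipf's law: f(r) = f(1) / r
f(1) = 4904
f(10) = 4904 / 10
= 490.4 occurrences


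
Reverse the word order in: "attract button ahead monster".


Original: "attract button ahead monster"
Words (1..n): attract | button | ahead | monster
Reversed (n..1): monster | ahead | button | attract
Result = "monster ahead button attract"


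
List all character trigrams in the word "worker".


Word: "worker" (length 6)
Number of trigrams = 6 - 3 + 1 = 4
  Position 0: "wor"
  Position 1: "ork"
  Position 2: "rke"
  Position 3: "ker"
Trigrams = "wor", "ork", "rke", "ker"


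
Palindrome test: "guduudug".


Word: "guduudug"
Reversed: "guduudug"
Forward == Backward? guduudug == guduudug
Palindrome = Yes


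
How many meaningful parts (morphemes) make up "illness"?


Word: "illness"
Morphemes: ill + -ness
Each morpheme carries meaning
= 2 morphemes


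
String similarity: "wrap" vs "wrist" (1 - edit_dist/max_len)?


Word 1: "wrap" (length 4)
Word 2: "wrist" (length 5)
One optimal edit sequence:
  1. keep 'w'
  2. keep 'r'
  3. insert 'i'  (+1)
  4. substitute 'a' -> 's'  (+1)
  5. substitute 'p' -> 't'  (+1)
Edit distance = 3
Max length = max(4, 5) = 5
Similarity = 1 - 3/5
= 0.4000


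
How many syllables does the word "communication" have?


Word: "communication"
Syllable breakdown: com | mu | ni | ca | tion
Counting: 5 parts
= 5 syllables


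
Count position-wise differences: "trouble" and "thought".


Comparing character by character (same length = 7):
  Pos 0: 't' vs 't' =
  Pos 1: 'r' vs 'h' !=
  Pos 2: 'o' vs 'o' =
  Pos 3: 'u' vs 'u' =
  Pos 4: 'b' vs 'g' !=
  Pos 5: 'l' vs 'h' !=
  Pos 6: 'e' vs 't' !=
Hamming distance = 4


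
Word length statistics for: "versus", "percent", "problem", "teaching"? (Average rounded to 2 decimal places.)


Lengths: "versus"=6, "percent"=7, "problem"=7, "teaching"=8
Sum = 28, Count = 4
Average = 28/4 = 7.00
= avg=7.00, min=6, max=8


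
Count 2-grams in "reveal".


Word: "reveal" (length 6)
Number of 2-grams = length - 2 + 1 = 6 - 2 + 1
= 5


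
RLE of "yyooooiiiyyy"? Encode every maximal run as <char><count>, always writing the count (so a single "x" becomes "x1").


String: "yyooooiiiyyy"
Scanning for consecutive runs:
  'y' x 2
  'o' x 4
  'i' x 3
  'y' x 3
RLE = "y2o4i3y3"


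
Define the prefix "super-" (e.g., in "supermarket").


Prefix: super-
Example: supermarket = super- + market
Meaning = above / beyond


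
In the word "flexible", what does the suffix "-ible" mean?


Suffix: -ible
Example: flexible (flex + -ible)
Meaning = capable of


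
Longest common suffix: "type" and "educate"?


Word 1: "type"
Word 2: "educate"
Comparing from end:
  Pos -1: 'e' == 'e'
  Pos -2: 'p' != 't' (stop)
LCS = "e" (length 1)


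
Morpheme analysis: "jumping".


Word: "jumping"
Morphemes: jump / -ing
Each morpheme carries meaning
= 2 morphemes


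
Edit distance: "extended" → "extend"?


Word 1: "extended" (length 8)
Word 2: "extend" (length 6)
One optimal edit sequence (insert/delete/substitute each cost 1):
  1. keep 'e'
  2. keep 'x'
  3. keep 't'
  4. keep 'e'
  5. keep 'n'
  6. delete 'd'  (+1)
  7. delete 'e'  (+1)
  8. keep 'd'
Total edit operations: 2
Edit distance = 2


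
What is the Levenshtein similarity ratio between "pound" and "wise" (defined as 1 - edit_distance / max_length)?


Word 1: "pound" (length 5)
Word 2: "wise" (length 4)
One optimal edit sequence:
  1. delete 'p'  (+1)
  2. substitute 'o' -> 'w'  (+1)
  3. substitute 'u' -> 'i'  (+1)
  4. substitute 'n' -> 's'  (+1)
  5. substitute 'd' -> 'e'  (+1)
Edit distance = 5
Max length = max(5, 4) = 5
Similarity = 1 - 5/5
= 0.0000


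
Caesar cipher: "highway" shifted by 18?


Word: "highway"
Shift: 18
Each letter → (letter + shift) mod 26:
  'h' (7) + 18 = 25 → 'z'
  'i' (8) + 18 = 0 → 'a'
  'g' (6) + 18 = 24 → 'y'
  'h' (7) + 18 = 25 → 'z'
  'w' (22) + 18 = 14 → 'o'
  'a' (0) + 18 = 18 → 's'
  'y' (24) + 18 = 16 → 'q'
Result = "zayzosq"


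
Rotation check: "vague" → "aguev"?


Word: "vague", Candidate: "aguev"
Method: check if candidate is substring of word+word
"vaguevague" contains "aguev"? Yes
Is rotation = Yes


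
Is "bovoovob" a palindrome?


Word: "bovoovob"
Reversed: "bovoovob"
Forward == Backward? bovoovob == bovoovob
Palindrome = Yes


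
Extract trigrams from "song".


Word: "song" (length 4)
Number of trigrams = 4 - 3 + 1 = 2
  Position 0: "son"
  Position 1: "ong"
Trigrams = "son", "ong"


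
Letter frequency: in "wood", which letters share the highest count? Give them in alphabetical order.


Word: "wood"
Letter counts:
  'd': 1
  'o': 2
  'w': 1
Maximum count = 2
Most frequent = 'o' (2 times each)


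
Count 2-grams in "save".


Word: "save" (length 4)
Number of 2-grams = length - 2 + 1 = 4 - 2 + 1
= 3


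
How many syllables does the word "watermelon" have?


Word: "watermelon"
Syllable breakdown: wa / ter / mel / on
Counting: 4 parts
= 4 syllables


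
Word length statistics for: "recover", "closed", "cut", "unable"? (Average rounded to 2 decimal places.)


Lengths: "recover"=7, "closed"=6, "cut"=3, "unable"=6
Sum = 22, Count = 4
Average = 22/4 = 5.50
= avg=5.50, min=3, max=7


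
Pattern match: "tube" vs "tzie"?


Pattern of "tube": [0, 1, 2, 3]
Pattern of "tzie": [0, 1, 2, 3]
Patterns match
Same pattern = Yes


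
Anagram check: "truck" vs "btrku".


Word 1: "truck" → sorted: ckrtu
Word 2: "btrku" → sorted: bkrtu
Same letters? ckrtu != bkrtu
Anagram = No


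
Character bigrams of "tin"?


Word: "tin" (length 3)
Number of bigrams = 3 - 2 + 1 = 2
  Position 0: "ti"
  Position 1: "in"
Bigrams = "ti", "in"


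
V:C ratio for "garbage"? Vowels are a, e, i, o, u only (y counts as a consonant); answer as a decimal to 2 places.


Word: "garbage"
Vowels (a,e,i,o,u): 3
Consonants: 4
Ratio = 3/4
= 0.75


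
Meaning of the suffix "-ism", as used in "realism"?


Suffix: -ism
Example: realism (real + -ism)
Meaning = belief / practice


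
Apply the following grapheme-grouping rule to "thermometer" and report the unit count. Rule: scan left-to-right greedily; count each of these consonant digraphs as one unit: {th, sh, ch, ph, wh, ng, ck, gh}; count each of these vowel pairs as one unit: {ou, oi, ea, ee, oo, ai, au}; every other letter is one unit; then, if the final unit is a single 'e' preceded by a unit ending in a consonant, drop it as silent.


Word: "thermometer" (11 letters)
Left-to-right scan:
  [1] 'th' (digraph)
  [2] 'e' (letter)
  [3] 'r' (letter)
  [4] 'm' (letter)
  [5] 'o' (letter)
  [6] 'm' (letter)
  [7] 'e' (letter)
  [8] 't' (letter)
  [9] 'e' (letter)
  [10] 'r' (letter)
Units from scan: 10
Sound units = 10 units


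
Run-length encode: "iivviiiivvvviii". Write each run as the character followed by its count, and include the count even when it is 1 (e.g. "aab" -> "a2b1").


String: "iivviiiivvvviii"
Scanning for consecutive runs:
  'i' x 2
  'v' x 2
  'i' x 4
  'v' x 4
  'i' x 3
RLE = "i2v2i4v4i3"


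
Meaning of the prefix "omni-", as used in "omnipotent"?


Prefix: omni-
Example: omnipotent (omni- + potent)
Meaning = all


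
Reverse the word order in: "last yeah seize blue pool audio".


Original: "last yeah seize blue pool audio"
Words (1..n): last | yeah | seize | blue | pool | audio
Reversed (n..1): audio | pool | blue | seize | yeah | last
Result = "audio pool blue seize yeah last"


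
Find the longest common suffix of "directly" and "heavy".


Word 1: "directly"
Word 2: "heavy"
Comparing from end:
  Pos -1: 'y' == 'y'
  Pos -2: 'l' != 'v' (stop)
LCS = "y" (length 1)


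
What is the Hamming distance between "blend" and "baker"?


Comparing character by character (same length = 5):
  Pos 0: 'b' vs 'b' =
  Pos 1: 'l' vs 'a' !=
  Pos 2: 'e' vs 'k' !=
  Pos 3: 'n' vs 'e' !=
  Pos 4: 'd' vs 'r' !=
Hamming distance = 4


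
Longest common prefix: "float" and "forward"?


Word 1: "float"
Word 2: "forward"
Comparing from start:
  Pos 0: 'f' == 'f'
  Pos 1: 'l' != 'o' (stop)
LCP = "f" (length 1)


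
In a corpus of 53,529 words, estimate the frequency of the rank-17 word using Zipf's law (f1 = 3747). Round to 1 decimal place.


Zipf's law: f(r) = f(1) / r
f(1) = 3747
f(17) = 3747 / 17
= 220.4 occurrences


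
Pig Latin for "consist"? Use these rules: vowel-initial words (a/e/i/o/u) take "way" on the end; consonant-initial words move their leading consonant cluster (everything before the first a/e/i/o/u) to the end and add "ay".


Word: "consist"
Starts with consonant(s) → move to end, add 'ay'
Consonant cluster: "c"
Pig Latin = "onsistcay"


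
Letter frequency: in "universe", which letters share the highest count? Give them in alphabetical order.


Word: "universe"
Letter counts:
  'e': 2
  'i': 1
  'n': 1
  'r': 1
  's': 1
  'u': 1
  'v': 1
Maximum count = 2
Most frequent = 'e' (2 times each)


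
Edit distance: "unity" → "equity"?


Word 1: "unity" (length 5)
Word 2: "equity" (length 6)
One optimal edit sequence (insert/delete/substitute each cost 1):
  1. insert 'e'  (+1)
  2. substitute 'u' -> 'q'  (+1)
  3. substitute 'n' -> 'u'  (+1)
  4. keep 'i'
  5. keep 't'
  6. keep 'y'
Total edit operations: 3
Edit distance = 3


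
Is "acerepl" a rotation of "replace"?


Word: "replace", Candidate: "acerepl"
Method: check if candidate is substring of word+word
"replacereplace" contains "acerepl"? Yes
Is rotation = Yes


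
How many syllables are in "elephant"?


Word: "elephant"
Syllable breakdown: el-e-phant
Counting: 3 parts
= 3 syllables


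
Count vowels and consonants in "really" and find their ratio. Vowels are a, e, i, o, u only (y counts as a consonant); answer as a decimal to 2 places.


Word: "really"
Vowels (a,e,i,o,u): 2
Consonants: 4
Ratio = 2/4
= 0.50


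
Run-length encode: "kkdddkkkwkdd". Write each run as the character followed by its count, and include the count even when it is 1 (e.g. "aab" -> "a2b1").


String: "kkdddkkkwkdd"
Scanning for consecutive runs:
  'k' x 2
  'd' x 3
  'k' x 3
  'w' x 1
  'k' x 1
  'd' x 2
RLE = "k2d3k3w1k1d2"


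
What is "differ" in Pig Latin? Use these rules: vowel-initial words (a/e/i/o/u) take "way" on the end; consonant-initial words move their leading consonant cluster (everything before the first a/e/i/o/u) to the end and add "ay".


Word: "differ"
Starts with consonant(s) → move to end, add 'ay'
Consonant cluster: "d"
Pig Latin = "ifferday"


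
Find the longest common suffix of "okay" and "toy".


Word 1: "okay"
Word 2: "toy"
Comparing from end:
  Pos -1: 'y' == 'y'
  Pos -2: 'a' != 'o' (stop)
LCS = "y" (length 1)


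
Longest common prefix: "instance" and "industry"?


Word 1: "instance"
Word 2: "industry"
Comparing from start:
  Pos 0: 'i' == 'i'
  Pos 1: 'n' == 'n'
  Pos 2: 's' != 'd' (stop)
LCP = "in" (length 2)


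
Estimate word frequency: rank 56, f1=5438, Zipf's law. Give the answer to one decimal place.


Zipf's law: f(r) = f(1) / r
f(1) = 5438
f(56) = 5438 / 56
= 97.1 occurrences


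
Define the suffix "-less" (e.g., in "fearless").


Suffix: -less
Example: fearless = fear + -less
Meaning = without


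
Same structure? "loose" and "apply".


Pattern of "loose": [0, 1, 1, 2, 3]
Pattern of "apply": [0, 1, 1, 2, 3]
Patterns match
Same pattern = Yes


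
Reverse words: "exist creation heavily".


Original: "exist creation heavily"
Words (1..n): exist | creation | heavily
Reversed (n..1): heavily | creation | exist
Result = "heavily creation exist"


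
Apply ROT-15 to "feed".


Word: "feed"
Shift: 15
Each letter → (letter + shift) mod 26:
  'f' (5) + 15 = 20 → 'u'
  'e' (4) + 15 = 19 → 't'
  'e' (4) + 15 = 19 → 't'
  'd' (3) + 15 = 18 → 's'
Result = "utts"


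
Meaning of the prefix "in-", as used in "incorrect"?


Prefix: in-
Example: incorrect (in- + correct)
Meaning = not / into


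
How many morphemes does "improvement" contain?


Word: "improvement"
Morphemes: improve | -ment
Each morpheme carries meaning
= 2 morphemes


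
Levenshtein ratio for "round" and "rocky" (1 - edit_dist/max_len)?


Word 1: "round" (length 5)
Word 2: "rocky" (length 5)
One optimal edit sequence:
  1. keep 'r'
  2. keep 'o'
  3. substitute 'u' -> 'c'  (+1)
  4. substitute 'n' -> 'k'  (+1)
  5. substitute 'd' -> 'y'  (+1)
Edit distance = 3
Max length = max(5, 5) = 5
Similarity = 1 - 3/5
= 0.4000


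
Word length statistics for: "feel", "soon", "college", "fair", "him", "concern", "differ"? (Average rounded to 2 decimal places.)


Lengths: "feel"=4, "soon"=4, "college"=7, "fair"=4, "him"=3, "concern"=7, "differ"=6
Sum = 35, Count = 7
Average = 35/7 = 5.00
= avg=5.00, min=3, max=7


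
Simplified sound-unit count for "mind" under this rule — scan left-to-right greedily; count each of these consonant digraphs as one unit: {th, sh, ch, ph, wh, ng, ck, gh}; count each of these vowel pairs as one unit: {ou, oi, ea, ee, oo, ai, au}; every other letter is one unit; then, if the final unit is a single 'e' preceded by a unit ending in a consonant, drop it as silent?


Word: "mind" (4 letters)
Left-to-right scan:
  1. 'm' (letter)
  2. 'i' (letter)
  3. 'n' (letter)
  4. 'd' (letter)
Units from scan: 4
Sound units = 4 units


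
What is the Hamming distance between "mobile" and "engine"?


Comparing character by character (same length = 6):
  Pos 0: 'm' vs 'e' !=
  Pos 1: 'o' vs 'n' !=
  Pos 2: 'b' vs 'g' !=
  Pos 3: 'i' vs 'i' =
  Pos 4: 'l' vs 'n' !=
  Pos 5: 'e' vs 'e' =
Hamming distance = 4


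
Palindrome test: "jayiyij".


Word: "jayiyij"
Reversed: "jiyiyaj"
Forward == Backward? jayiyij != jiyiyaj
Palindrome = No


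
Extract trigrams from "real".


Word: "real" (length 4)
Number of trigrams = 4 - 3 + 1 = 2
  Position 0: "rea"
  Position 1: "eal"
Trigrams = "rea", "eal"


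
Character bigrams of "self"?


Word: "self" (length 4)
Number of bigrams = 4 - 2 + 1 = 3
  Position 0: "se"
  Position 1: "el"
  Position 2: "lf"
Bigrams = "se", "el", "lf"


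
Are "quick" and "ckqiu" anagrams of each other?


Word 1: "quick" → sorted: cikqu
Word 2: "ckqiu" → sorted: cikqu
Same letters? cikqu == cikqu
Anagram = Yes


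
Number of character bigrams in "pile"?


Word: "pile" (length 4)
Number of 2-grams = length - 2 + 1 = 4 - 2 + 1
= 3


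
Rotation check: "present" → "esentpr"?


Word: "present", Candidate: "esentpr"
Method: check if candidate is substring of word+word
"presentpresent" contains "esentpr"? Yes
Is rotation = Yes


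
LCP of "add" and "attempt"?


Word 1: "add"
Word 2: "attempt"
Comparing from start:
  Pos 0: 'a' == 'a'
  Pos 1: 'd' != 't' (stop)
LCP = "a" (length 1)


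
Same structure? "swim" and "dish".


Pattern of "swim": [0, 1, 2, 3]
Pattern of "dish": [0, 1, 2, 3]
Patterns match
Same pattern = Yes


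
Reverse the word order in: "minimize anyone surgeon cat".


Original: "minimize anyone surgeon cat"
Words (1..n): minimize | anyone | surgeon | cat
Reversed (n..1): cat | surgeon | anyone | minimize
Result = "cat surgeon anyone minimize"


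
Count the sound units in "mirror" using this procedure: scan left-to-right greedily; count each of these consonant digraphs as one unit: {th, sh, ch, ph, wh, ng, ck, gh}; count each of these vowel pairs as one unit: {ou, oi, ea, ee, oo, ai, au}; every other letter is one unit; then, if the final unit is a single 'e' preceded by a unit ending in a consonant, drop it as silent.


Word: "mirror" (6 letters)
Left-to-right scan:
  (1) 'm' (letter)
  (2) 'i' (letter)
  (3) 'r' (letter)
  (4) 'r' (letter)
  (5) 'o' (letter)
  (6) 'r' (letter)
Units from scan: 6
Sound units = 6 units


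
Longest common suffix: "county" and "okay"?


Word 1: "county"
Word 2: "okay"
Comparing from end:
  Pos -1: 'y' == 'y'
  Pos -2: 't' != 'a' (stop)
LCS = "y" (length 1)


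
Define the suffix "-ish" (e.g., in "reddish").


Suffix: -ish
As in: reddish -> red + -ish, with a spelling change
Meaning = somewhat / having the qualities of


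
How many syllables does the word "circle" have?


Word: "circle"
Syllable breakdown: cir | cle
Counting: 2 parts
= 2 syllables


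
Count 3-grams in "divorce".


Word: "divorce" (length 7)
Number of 3-grams = length - 3 + 1 = 7 - 3 + 1
= 5


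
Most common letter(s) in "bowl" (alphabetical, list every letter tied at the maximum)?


Word: "bowl"
Letter counts:
  'b': 1
  'l': 1
  'o': 1
  'w': 1
Maximum count = 1
Most frequent = 'b', 'l', 'o', 'w' (1 time each)


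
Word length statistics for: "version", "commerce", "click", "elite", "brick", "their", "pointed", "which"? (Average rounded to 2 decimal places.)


Lengths: "version"=7, "commerce"=8, "click"=5, "elite"=5, "brick"=5, "their"=5, "pointed"=7, "which"=5
Sum = 47, Count = 8
Average = 47/8 = 5.88
= avg=5.88, min=5, max=8


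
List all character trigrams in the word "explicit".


Word: "explicit" (length 8)
Number of trigrams = 8 - 3 + 1 = 6
  Position 0: "exp"
  Position 1: "xpl"
  Position 2: "pli"
  Position 3: "lic"
  Position 4: "ici"
  Position 5: "cit"
Trigrams = "exp", "xpl", "pli", "lic", "ici", "cit"


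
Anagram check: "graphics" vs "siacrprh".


Word 1: "graphics" → sorted: acghiprs
Word 2: "siacrprh" → sorted: achiprrs
Same letters? acghiprs != achiprrs
Anagram = No


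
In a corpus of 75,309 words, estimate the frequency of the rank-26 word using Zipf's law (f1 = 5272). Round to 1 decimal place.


Zipf's law: f(r) = f(1) / r
f(1) = 5272
f(26) = 5272 / 26
= 202.8 occurrences


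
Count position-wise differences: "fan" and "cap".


Comparing character by character (same length = 3):
  Pos 0: 'f' vs 'c' !=
  Pos 1: 'a' vs 'a' =
  Pos 2: 'n' vs 'p' !=
Hamming distance = 2


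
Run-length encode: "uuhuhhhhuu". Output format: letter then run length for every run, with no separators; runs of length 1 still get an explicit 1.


String: "uuhuhhhhuu"
Scanning for consecutive runs:
  'u' x 2
  'h' x 1
  'u' x 1
  'h' x 4
  'u' x 2
RLE = "u2h1u1h4u2"


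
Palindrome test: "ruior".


Word: "ruior"
Reversed: "roiur"
Forward == Backward? ruior != roiur
Palindrome = No


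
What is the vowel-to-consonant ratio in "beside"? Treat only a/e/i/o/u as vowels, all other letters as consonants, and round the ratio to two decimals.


Word: "beside"
Vowels (a,e,i,o,u): 3
Consonants: 3
Ratio = 3/3
= 1.00


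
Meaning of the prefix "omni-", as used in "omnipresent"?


Prefix: omni-
As in: omnipresent -> omni- + present
Meaning = all


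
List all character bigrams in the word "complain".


Word: "complain" (length 8)
Number of bigrams = 8 - 2 + 1 = 7
  Position 0: "co"
  Position 1: "om"
  Position 2: "mp"
  Position 3: "pl"
  Position 4: "la"
  Position 5: "ai"
  Position 6: "in"
Bigrams = "co", "om", "mp", "pl", "la", "ai", "in"


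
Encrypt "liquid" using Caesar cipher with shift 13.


Word: "liquid"
Shift: 13
Each letter → (letter + shift) mod 26:
  'l' (11) + 13 = 24 → 'y'
  'i' (8) + 13 = 21 → 'v'
  'q' (16) + 13 = 3 → 'd'
  'u' (20) + 13 = 7 → 'h'
  'i' (8) + 13 = 21 → 'v'
  'd' (3) + 13 = 16 → 'q'
Result = "yvdhvq"


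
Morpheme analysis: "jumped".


Word: "jumped"
Morphemes: jump + -ed
Each morpheme carries meaning
= 2 morphemes


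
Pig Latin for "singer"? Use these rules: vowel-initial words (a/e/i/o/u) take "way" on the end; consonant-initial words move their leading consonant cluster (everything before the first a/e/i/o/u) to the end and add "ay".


Word: "singer"
Starts with consonant(s) → move to end, add 'ay'
Consonant cluster: "s"
Pig Latin = "ingersay"


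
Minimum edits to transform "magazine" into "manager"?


Word 1: "magazine" (length 8)
Word 2: "manager" (length 7)
One optimal edit sequence (insert/delete/substitute each cost 1):
  1. keep 'm'
  2. keep 'a'
  3. substitute 'g' -> 'n'  (+1)
  4. keep 'a'
  5. delete 'z'  (+1)
  6. substitute 'i' -> 'g'  (+1)
  7. substitute 'n' -> 'e'  (+1)
  8. substitute 'e' -> 'r'  (+1)
Total edit operations: 5
Edit distance = 5


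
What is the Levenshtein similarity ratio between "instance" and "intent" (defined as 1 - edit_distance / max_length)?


Word 1: "instance" (length 8)
Word 2: "intent" (length 6)
One optimal edit sequence:
  1. keep 'i'
  2. keep 'n'
  3. delete 's'  (+1)
  4. keep 't'
  5. substitute 'a' -> 'e'  (+1)
  6. keep 'n'
  7. delete 'c'  (+1)
  8. substitute 'e' -> 't'  (+1)
Edit distance = 4
Max length = max(8, 6) = 8
Similarity = 1 - 4/8
= 0.5000


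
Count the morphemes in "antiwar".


Word: "antiwar"
Morphemes: anti- + war
Each morpheme carries meaning
= 2 morphemes


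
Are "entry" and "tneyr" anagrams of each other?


Word 1: "entry" → sorted: enrty
Word 2: "tneyr" → sorted: enrty
Same letters? enrty == enrty
Anagram = Yes


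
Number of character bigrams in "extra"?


Word: "extra" (length 5)
Number of 2-grams = length - 2 + 1 = 5 - 2 + 1
= 4


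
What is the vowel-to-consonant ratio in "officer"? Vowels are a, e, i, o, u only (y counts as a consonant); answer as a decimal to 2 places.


Word: "officer"
Vowels (a,e,i,o,u): 3
Consonants: 4
Ratio = 3/4
= 0.75


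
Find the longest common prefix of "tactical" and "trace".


Word 1: "tactical"
Word 2: "trace"
Comparing from start:
  Pos 0: 't' == 't'
  Pos 1: 'a' != 'r' (stop)
LCP = "t" (length 1)


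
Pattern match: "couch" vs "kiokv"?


Pattern of "couch": [0, 1, 2, 0, 3]
Pattern of "kiokv": [0, 1, 2, 0, 3]
Patterns match
Same pattern = Yes


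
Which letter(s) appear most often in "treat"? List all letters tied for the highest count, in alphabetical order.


Word: "treat"
Letter counts:
  'a': 1
  'e': 1
  'r': 1
  't': 2
Maximum count = 2
Most frequent = 't' (2 times each)


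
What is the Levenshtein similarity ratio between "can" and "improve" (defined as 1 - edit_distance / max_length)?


Word 1: "can" (length 3)
Word 2: "improve" (length 7)
One optimal edit sequence:
  1. insert 'i'  (+1)
  2. insert 'm'  (+1)
  3. insert 'p'  (+1)
  4. insert 'r'  (+1)
  5. substitute 'c' -> 'o'  (+1)
  6. substitute 'a' -> 'v'  (+1)
  7. substitute 'n' -> 'e'  (+1)
Edit distance = 7
Max length = max(3, 7) = 7
Similarity = 1 - 7/7
= 0.0000


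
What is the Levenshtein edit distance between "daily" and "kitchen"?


Word 1: "daily" (length 5)
Word 2: "kitchen" (length 7)
One optimal edit sequence (insert/delete/substitute each cost 1):
  1. insert 'k'  (+1)
  2. insert 'i'  (+1)
  3. substitute 'd' -> 't'  (+1)
  4. substitute 'a' -> 'c'  (+1)
  5. substitute 'i' -> 'h'  (+1)
  6. substitute 'l' -> 'e'  (+1)
  7. substitute 'y' -> 'n'  (+1)
Total edit operations: 7
Edit distance = 7


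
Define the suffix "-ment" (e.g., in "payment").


Suffix: -ment
As in: payment -> pay + -ment
Meaning = result of action


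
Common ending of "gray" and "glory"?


Word 1: "gray"
Word 2: "glory"
Comparing from end:
  Pos -1: 'y' == 'y'
  Pos -2: 'a' != 'r' (stop)
LCS = "y" (length 1)


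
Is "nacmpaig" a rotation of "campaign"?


Word: "campaign", Candidate: "nacmpaig"
Method: check if candidate is substring of word+word
"campaigncampaign" contains "nacmpaig"? No
Is rotation = No


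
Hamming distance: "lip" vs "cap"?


Comparing character by character (same length = 3):
  Pos 0: 'l' vs 'c' !=
  Pos 1: 'i' vs 'a' !=
  Pos 2: 'p' vs 'p' =
Hamming distance = 2


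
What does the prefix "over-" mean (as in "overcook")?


Prefix: over-
Example: overcook (over- + cook)
Meaning = excessive


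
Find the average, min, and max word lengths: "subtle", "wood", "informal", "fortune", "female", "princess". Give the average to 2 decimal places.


Lengths: "subtle"=6, "wood"=4, "informal"=8, "fortune"=7, "female"=6, "princess"=8
Sum = 39, Count = 6
Average = 39/6 = 6.50
= avg=6.50, min=4, max=8


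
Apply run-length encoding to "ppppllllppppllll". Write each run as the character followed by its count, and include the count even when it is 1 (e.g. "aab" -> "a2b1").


String: "ppppllllppppllll"
Scanning for consecutive runs:
  'p' x 4
  'l' x 4
  'p' x 4
  'l' x 4
RLE = "p4l4p4l4"


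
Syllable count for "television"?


Word: "television"
Syllable breakdown: tel · e · vi · sion
Counting: 4 parts
= 4 syllables


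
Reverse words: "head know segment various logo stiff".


Original: "head know segment various logo stiff"
Words (1..n): head | know | segment | various | logo | stiff
Reversed (n..1): stiff | logo | various | segment | know | head
Result = "stiff logo various segment know head"


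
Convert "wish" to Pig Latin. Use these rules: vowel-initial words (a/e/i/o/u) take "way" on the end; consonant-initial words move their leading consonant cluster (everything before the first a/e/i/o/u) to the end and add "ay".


Word: "wish"
Starts with consonant(s) → move to end, add 'ay'
Consonant cluster: "w"
Pig Latin = "ishway"


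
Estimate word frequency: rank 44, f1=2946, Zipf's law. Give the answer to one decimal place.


Zipf's law: f(r) = f(1) / r
f(1) = 2946
f(44) = 2946 / 44
= 67.0 occurrences


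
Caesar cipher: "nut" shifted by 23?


Word: "nut"
Shift: 23
Each letter → (letter + shift) mod 26:
  'n' (13) + 23 = 10 → 'k'
  'u' (20) + 23 = 17 → 'r'
  't' (19) + 23 = 16 → 'q'
Result = "krq"


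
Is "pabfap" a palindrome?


Word: "pabfap"
Reversed: "pafbap"
Forward == Backward? pabfap != pafbap
Palindrome = No


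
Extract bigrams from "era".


Word: "era" (length 3)
Number of bigrams = 3 - 2 + 1 = 2
  Position 0: "er"
  Position 1: "ra"
Bigrams = "er", "ra"


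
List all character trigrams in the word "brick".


Word: "brick" (length 5)
Number of trigrams = 5 - 3 + 1 = 3
  Position 0: "bri"
  Position 1: "ric"
  Position 2: "ick"
Trigrams = "bri", "ric", "ick"


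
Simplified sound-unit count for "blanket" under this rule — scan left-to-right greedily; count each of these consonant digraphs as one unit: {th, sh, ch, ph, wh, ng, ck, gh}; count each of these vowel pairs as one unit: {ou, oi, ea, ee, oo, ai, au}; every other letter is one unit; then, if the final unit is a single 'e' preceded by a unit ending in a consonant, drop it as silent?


Word: "blanket" (7 letters)
Left-to-right scan:
  (1) 'b' (letter)
  (2) 'l' (letter)
  (3) 'a' (letter)
  (4) 'n' (letter)
  (5) 'k' (letter)
  (6) 'e' (letter)
  (7) 't' (letter)
Units from scan: 7
Sound units = 7 units


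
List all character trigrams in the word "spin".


Word: "spin" (length 4)
Number of trigrams = 4 - 3 + 1 = 2
  Position 0: "spi"
  Position 1: "pin"
Trigrams = "spi", "pin"


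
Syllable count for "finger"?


Word: "finger"
Syllable breakdown: fin · ger
Counting: 2 parts
= 2 syllables


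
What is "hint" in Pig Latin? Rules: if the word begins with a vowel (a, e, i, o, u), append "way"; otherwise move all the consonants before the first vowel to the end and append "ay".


Word: "hint"
Starts with consonant(s) → move to end, add 'ay'
Consonant cluster: "h"
Pig Latin = "inthay"


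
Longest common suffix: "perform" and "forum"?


Word 1: "perform"
Word 2: "forum"
Comparing from end:
  Pos -1: 'm' == 'm'
  Pos -2: 'r' != 'u' (stop)
LCS = "m" (length 1)


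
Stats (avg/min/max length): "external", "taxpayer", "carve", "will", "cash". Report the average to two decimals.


Lengths: "external"=8, "taxpayer"=8, "carve"=5, "will"=4, "cash"=4
Sum = 29, Count = 5
Average = 29/5 = 5.80
= avg=5.80, min=4, max=8


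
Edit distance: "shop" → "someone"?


Word 1: "shop" (length 4)
Word 2: "someone" (length 7)
One optimal edit sequence (insert/delete/substitute each cost 1):
  1. keep 's'
  2. insert 'o'  (+1)
  3. insert 'm'  (+1)
  4. substitute 'h' -> 'e'  (+1)
  5. keep 'o'
  6. insert 'n'  (+1)
  7. substitute 'p' -> 'e'  (+1)
Total edit operations: 5
Edit distance = 5


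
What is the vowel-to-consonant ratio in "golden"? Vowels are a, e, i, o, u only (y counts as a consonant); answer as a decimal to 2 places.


Word: "golden"
Vowels (a,e,i,o,u): 2
Consonants: 4
Ratio = 2/4
= 0.50


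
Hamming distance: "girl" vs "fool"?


Comparing character by character (same length = 4):
  Pos 0: 'g' vs 'f' !=
  Pos 1: 'i' vs 'o' !=
  Pos 2: 'r' vs 'o' !=
  Pos 3: 'l' vs 'l' =
Hamming distance = 3


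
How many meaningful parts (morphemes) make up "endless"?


Word: "endless"
Morphemes: end | -less
Each morpheme carries meaning
= 2 morphemes


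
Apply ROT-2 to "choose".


Word: "choose"
Shift: 2
Each letter → (letter + shift) mod 26:
  'c' (2) + 2 = 4 → 'e'
  'h' (7) + 2 = 9 → 'j'
  'o' (14) + 2 = 16 → 'q'
  'o' (14) + 2 = 16 → 'q'
  's' (18) + 2 = 20 → 'u'
  'e' (4) + 2 = 6 → 'g'
Result = "ejqqug"
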